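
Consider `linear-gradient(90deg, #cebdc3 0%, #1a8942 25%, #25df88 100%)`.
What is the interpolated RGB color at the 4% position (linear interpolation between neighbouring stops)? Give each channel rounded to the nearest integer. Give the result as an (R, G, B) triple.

4% lies between the 0% and 25% stops, so the local fraction is t = (4 − 0)/(25 − 0) = 4/25 ≈ 0.16.
#cebdc3 → (206, 189, 195); #1a8942 → (26, 137, 66).
R = 206 + 0.16 × (26 − 206) = 177.2 → 177
G = 189 + 0.16 × (137 − 189) = 180.68 → 181
B = 195 + 0.16 × (66 − 195) = 174.36 → 174

(177, 181, 174)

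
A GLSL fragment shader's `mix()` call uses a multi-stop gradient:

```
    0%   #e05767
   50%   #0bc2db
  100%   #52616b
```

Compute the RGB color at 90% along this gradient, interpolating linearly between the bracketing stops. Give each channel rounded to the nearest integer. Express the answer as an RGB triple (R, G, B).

(68, 116, 129)

90% lies between the 50% and 100% stops, so the local fraction is t = (90 − 50)/(100 − 50) = 40/50 ≈ 0.8.
#0bc2db → (11, 194, 219); #52616b → (82, 97, 107).
R = 11 + 0.8 × (82 − 11) = 67.8 → 68
G = 194 + 0.8 × (97 − 194) = 116.4 → 116
B = 219 + 0.8 × (107 − 219) = 129.4 → 129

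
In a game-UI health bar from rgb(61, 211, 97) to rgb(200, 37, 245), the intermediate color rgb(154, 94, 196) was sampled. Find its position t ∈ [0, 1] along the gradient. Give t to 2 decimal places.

0.67

Invert the lerp on the G channel (largest span, 174): t = (94 − 211) / (37 − 211) = -117/-174 = 0.67241.
Check on R: (154 − 61)/(200 − 61) = 0.6691 ✓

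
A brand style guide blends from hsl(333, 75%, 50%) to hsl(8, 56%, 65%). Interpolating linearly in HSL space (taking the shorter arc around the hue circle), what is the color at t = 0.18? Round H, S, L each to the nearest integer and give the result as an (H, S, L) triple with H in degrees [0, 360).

(339, 72, 53)

Hue: 8 − 333 = -325°, but |-325| > 180 so the shorter arc goes the other way: Δh = -325 + 360 = 35°.
H = 333 + 0.18 × (35) = 339.3 → 339°
S = 75 + 0.18 × (56 − 75) = 71.58 → 72%
L = 50 + 0.18 × (65 − 50) = 52.7 → 53%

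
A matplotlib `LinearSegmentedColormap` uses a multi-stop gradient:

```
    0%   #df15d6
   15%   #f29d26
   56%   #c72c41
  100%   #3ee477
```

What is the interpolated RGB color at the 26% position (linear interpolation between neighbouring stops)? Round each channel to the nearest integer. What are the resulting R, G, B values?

(230, 127, 45)

26% lies between the 15% and 56% stops, so the local fraction is t = (26 − 15)/(56 − 15) = 11/41 ≈ 0.2683.
#f29d26 → (242, 157, 38); #c72c41 → (199, 44, 65).
R = 242 + 0.2683 × (199 − 242) = 230.463 → 230
G = 157 + 0.2683 × (44 − 157) = 126.682 → 127
B = 38 + 0.2683 × (65 − 38) = 45.244 → 45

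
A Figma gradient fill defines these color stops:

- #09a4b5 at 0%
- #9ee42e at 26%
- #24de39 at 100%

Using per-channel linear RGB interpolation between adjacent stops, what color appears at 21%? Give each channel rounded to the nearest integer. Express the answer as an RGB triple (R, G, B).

(129, 216, 72)

21% lies between the 0% and 26% stops, so the local fraction is t = (21 − 0)/(26 − 0) = 21/26 ≈ 0.8077.
#09a4b5 → (9, 164, 181); #9ee42e → (158, 228, 46).
R = 9 + 0.8077 × (158 − 9) = 129.347 → 129
G = 164 + 0.8077 × (228 − 164) = 215.693 → 216
B = 181 + 0.8077 × (46 − 181) = 71.961 → 72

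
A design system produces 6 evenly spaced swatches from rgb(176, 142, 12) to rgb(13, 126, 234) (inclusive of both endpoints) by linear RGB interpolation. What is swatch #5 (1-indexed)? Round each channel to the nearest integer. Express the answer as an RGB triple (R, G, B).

(46, 129, 190)

With 6 swatches and endpoints inclusive, swatch 5 sits at t = (5 − 1)/(6 − 1) = 4/5 ≈ 0.8.
R = 176 + 0.8 × (13 − 176) = 45.6 → 46
G = 142 + 0.8 × (126 − 142) = 129.2 → 129
B = 12 + 0.8 × (234 − 12) = 189.6 → 190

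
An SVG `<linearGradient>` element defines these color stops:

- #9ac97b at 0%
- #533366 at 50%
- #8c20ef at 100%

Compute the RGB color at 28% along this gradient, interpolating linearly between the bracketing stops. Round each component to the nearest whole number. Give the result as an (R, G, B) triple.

28% lies between the 0% and 50% stops, so the local fraction is t = (28 − 0)/(50 − 0) = 28/50 ≈ 0.56.
#9ac97b → (154, 201, 123); #533366 → (83, 51, 102).
R = 154 + 0.56 × (83 − 154) = 114.24 → 114
G = 201 + 0.56 × (51 − 201) = 117 → 117
B = 123 + 0.56 × (102 − 123) = 111.24 → 111

(114, 117, 111)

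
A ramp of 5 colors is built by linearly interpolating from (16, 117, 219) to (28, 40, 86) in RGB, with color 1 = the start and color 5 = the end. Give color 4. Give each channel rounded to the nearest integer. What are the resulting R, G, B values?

With 5 swatches and endpoints inclusive, swatch 4 sits at t = (4 − 1)/(5 − 1) = 3/4 ≈ 0.75.
R = 16 + 0.75 × (28 − 16) = 25 → 25
G = 117 + 0.75 × (40 − 117) = 59.25 → 59
B = 219 + 0.75 × (86 − 219) = 119.25 → 119

(25, 59, 119)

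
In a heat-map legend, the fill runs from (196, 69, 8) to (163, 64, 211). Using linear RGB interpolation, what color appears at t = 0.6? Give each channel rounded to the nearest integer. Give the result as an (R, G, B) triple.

R = 196 + 0.6 × (163 − 196) = 196 + 0.6 × -33 = 176.2 → 176
G = 69 + 0.6 × (64 − 69) = 69 + 0.6 × -5 = 66 → 66
B = 8 + 0.6 × (211 − 8) = 8 + 0.6 × 203 = 129.8 → 130

(176, 66, 130)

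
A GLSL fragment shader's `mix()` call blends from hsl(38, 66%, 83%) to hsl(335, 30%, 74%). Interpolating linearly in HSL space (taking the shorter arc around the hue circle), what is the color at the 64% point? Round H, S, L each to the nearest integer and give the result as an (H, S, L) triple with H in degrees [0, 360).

(358, 43, 77)

Hue: 335 − 38 = 297°, but |297| > 180 so the shorter arc goes the other way: Δh = 297 − 360 = -63°.
H = 38 + 0.64 × (-63) = -2.32 → -2 → -2 mod 360 = 358°
S = 66 + 0.64 × (30 − 66) = 42.96 → 43%
L = 83 + 0.64 × (74 − 83) = 77.24 → 77%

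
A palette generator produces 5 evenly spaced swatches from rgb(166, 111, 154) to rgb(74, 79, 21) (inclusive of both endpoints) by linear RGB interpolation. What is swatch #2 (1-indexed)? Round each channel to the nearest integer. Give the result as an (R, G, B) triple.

With 5 swatches and endpoints inclusive, swatch 2 sits at t = (2 − 1)/(5 − 1) = 1/4 ≈ 0.25.
R = 166 + 0.25 × (74 − 166) = 143 → 143
G = 111 + 0.25 × (79 − 111) = 103 → 103
B = 154 + 0.25 × (21 − 154) = 120.75 → 121

(143, 103, 121)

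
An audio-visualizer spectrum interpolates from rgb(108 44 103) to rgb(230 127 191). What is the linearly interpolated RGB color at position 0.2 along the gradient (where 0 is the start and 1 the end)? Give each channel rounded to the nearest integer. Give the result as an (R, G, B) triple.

(132, 61, 121)

R = 108 + 0.2 × (230 − 108) = 108 + 0.2 × 122 = 132.4 → 132
G = 44 + 0.2 × (127 − 44) = 44 + 0.2 × 83 = 60.6 → 61
B = 103 + 0.2 × (191 − 103) = 103 + 0.2 × 88 = 120.6 → 121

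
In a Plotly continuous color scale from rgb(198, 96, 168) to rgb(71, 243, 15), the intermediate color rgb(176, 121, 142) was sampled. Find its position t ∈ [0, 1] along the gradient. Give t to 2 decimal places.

Invert the lerp on the B channel (largest span, 153): t = (142 − 168) / (15 − 168) = -26/-153 = 0.16993.
Check on R: (176 − 198)/(71 − 198) = 0.1732 ✓

0.17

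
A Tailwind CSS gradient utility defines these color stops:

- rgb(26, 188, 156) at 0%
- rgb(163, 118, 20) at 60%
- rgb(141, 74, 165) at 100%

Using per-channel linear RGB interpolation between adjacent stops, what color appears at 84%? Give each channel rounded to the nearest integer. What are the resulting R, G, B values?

(150, 92, 107)

84% lies between the 60% and 100% stops, so the local fraction is t = (84 − 60)/(100 − 60) = 24/40 ≈ 0.6.
R = 163 + 0.6 × (141 − 163) = 149.8 → 150
G = 118 + 0.6 × (74 − 118) = 91.6 → 92
B = 20 + 0.6 × (165 − 20) = 107 → 107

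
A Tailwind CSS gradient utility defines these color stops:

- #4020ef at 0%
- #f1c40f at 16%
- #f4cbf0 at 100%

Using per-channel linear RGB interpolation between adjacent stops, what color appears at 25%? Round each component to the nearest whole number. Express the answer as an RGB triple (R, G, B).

(241, 197, 39)

25% lies between the 16% and 100% stops, so the local fraction is t = (25 − 16)/(100 − 16) = 9/84 ≈ 0.1071.
#f1c40f → (241, 196, 15); #f4cbf0 → (244, 203, 240).
R = 241 + 0.1071 × (244 − 241) = 241.321 → 241
G = 196 + 0.1071 × (203 − 196) = 196.75 → 197
B = 15 + 0.1071 × (240 − 15) = 39.097 → 39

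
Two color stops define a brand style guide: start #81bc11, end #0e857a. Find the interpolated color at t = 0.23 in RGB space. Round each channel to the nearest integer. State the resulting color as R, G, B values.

#81bc11 → (129, 188, 17); #0e857a → (14, 133, 122).
R = 129 + 0.23 × (14 − 129) = 129 + 0.23 × -115 = 102.55 → 103
G = 188 + 0.23 × (133 − 188) = 188 + 0.23 × -55 = 175.35 → 175
B = 17 + 0.23 × (122 − 17) = 17 + 0.23 × 105 = 41.15 → 41
So the blended color is (103, 175, 41), about #67af29.

(103, 175, 41)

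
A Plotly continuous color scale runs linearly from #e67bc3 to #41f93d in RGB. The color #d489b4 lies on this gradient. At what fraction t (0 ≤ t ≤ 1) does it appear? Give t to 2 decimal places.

Invert the lerp on the R channel (largest span, 165): t = (212 − 230) / (65 − 230) = -18/-165 = 0.10909.
Check on G: (137 − 123)/(249 − 123) = 0.1111 ✓

0.11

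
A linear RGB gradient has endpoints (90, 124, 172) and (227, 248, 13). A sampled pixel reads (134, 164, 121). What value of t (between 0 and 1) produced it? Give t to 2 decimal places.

Invert the lerp on the B channel (largest span, 159): t = (121 − 172) / (13 − 172) = -51/-159 = 0.32075.
Check on R: (134 − 90)/(227 − 90) = 0.3212 ✓

0.32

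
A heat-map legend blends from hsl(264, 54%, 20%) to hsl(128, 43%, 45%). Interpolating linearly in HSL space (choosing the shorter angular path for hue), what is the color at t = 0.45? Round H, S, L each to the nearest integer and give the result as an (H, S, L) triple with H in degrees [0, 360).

(203, 49, 31)

Hue arc: Δh = 128 − 264 = -136° (|Δh| ≤ 180, already the shorter path).
H = 264 + 0.45 × (-136) = 202.8 → 203°
S = 54 + 0.45 × (43 − 54) = 49.05 → 49%
L = 20 + 0.45 × (45 − 20) = 31.25 → 31%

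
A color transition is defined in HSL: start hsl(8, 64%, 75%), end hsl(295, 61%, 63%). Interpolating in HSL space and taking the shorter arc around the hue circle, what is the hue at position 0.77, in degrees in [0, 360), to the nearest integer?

312

Hue: 295 − 8 = 287°, but |287| > 180 so the shorter arc goes the other way: Δh = 287 − 360 = -73°.
H = 8 + 0.77 × (-73) = -48.21 → -48 → -48 mod 360 = 312°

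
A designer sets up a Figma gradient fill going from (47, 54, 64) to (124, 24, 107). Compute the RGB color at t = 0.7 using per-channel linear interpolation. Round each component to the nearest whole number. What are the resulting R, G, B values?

R = 47 + 0.7 × (124 − 47) = 47 + 0.7 × 77 = 100.9 → 101
G = 54 + 0.7 × (24 − 54) = 54 + 0.7 × -30 = 33 → 33
B = 64 + 0.7 × (107 − 64) = 64 + 0.7 × 43 = 94.1 → 94

(101, 33, 94)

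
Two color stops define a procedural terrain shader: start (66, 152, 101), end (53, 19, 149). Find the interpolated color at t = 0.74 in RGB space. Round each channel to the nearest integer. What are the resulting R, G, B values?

(56, 54, 137)

R = 66 + 0.74 × (53 − 66) = 66 + 0.74 × -13 = 56.38 → 56
G = 152 + 0.74 × (19 − 152) = 152 + 0.74 × -133 = 53.58 → 54
B = 101 + 0.74 × (149 − 101) = 101 + 0.74 × 48 = 136.52 → 137
So the blended color is (56, 54, 137), about #383689.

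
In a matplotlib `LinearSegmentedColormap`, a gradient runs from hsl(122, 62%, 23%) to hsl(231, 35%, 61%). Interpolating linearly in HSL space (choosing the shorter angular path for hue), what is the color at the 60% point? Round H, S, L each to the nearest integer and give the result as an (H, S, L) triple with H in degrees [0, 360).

(187, 46, 46)

Hue arc: Δh = 231 − 122 = 109° (|Δh| ≤ 180, already the shorter path).
H = 122 + 0.6 × (109) = 187.4 → 187°
S = 62 + 0.6 × (35 − 62) = 45.8 → 46%
L = 23 + 0.6 × (61 − 23) = 45.8 → 46%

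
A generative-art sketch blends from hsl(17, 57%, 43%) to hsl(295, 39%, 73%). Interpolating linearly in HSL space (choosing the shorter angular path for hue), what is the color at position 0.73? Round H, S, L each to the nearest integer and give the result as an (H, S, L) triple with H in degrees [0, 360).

(317, 44, 65)

Hue: 295 − 17 = 278°, but |278| > 180 so the shorter arc goes the other way: Δh = 278 − 360 = -82°.
H = 17 + 0.73 × (-82) = -42.86 → -43 → -43 mod 360 = 317°
S = 57 + 0.73 × (39 − 57) = 43.86 → 44%
L = 43 + 0.73 × (73 − 43) = 64.9 → 65%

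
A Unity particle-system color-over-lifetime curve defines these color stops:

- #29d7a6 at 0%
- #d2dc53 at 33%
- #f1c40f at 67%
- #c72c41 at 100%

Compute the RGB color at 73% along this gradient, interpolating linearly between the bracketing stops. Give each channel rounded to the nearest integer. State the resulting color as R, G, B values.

73% lies between the 67% and 100% stops, so the local fraction is t = (73 − 67)/(100 − 67) = 6/33 ≈ 0.1818.
#f1c40f → (241, 196, 15); #c72c41 → (199, 44, 65).
R = 241 + 0.1818 × (199 − 241) = 233.364 → 233
G = 196 + 0.1818 × (44 − 196) = 168.366 → 168
B = 15 + 0.1818 × (65 − 15) = 24.09 → 24

(233, 168, 24)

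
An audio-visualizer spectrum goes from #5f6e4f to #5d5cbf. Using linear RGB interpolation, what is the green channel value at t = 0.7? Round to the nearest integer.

97

G₁ = 110 (from #5f6e4f), G₂ = 92 (from #5d5cbf).
G = 110 + 0.7 × (92 − 110) = 97.4 → 97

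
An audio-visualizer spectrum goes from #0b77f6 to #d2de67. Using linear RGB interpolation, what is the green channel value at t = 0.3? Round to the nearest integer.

150

G₁ = 119 (from #0b77f6), G₂ = 222 (from #d2de67).
G = 119 + 0.3 × (222 − 119) = 149.9 → 150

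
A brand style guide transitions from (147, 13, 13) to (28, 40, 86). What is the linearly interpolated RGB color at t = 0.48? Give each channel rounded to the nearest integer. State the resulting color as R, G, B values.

(90, 26, 48)

R = 147 + 0.48 × (28 − 147) = 147 + 0.48 × -119 = 89.88 → 90
G = 13 + 0.48 × (40 − 13) = 13 + 0.48 × 27 = 25.96 → 26
B = 13 + 0.48 × (86 − 13) = 13 + 0.48 × 73 = 48.04 → 48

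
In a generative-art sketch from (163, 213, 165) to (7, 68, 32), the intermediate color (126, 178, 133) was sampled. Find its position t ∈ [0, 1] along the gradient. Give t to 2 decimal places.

Invert the lerp on the R channel (largest span, 156): t = (126 − 163) / (7 − 163) = -37/-156 = 0.23718.
Check on G: (178 − 213)/(68 − 213) = 0.2414 ✓

0.24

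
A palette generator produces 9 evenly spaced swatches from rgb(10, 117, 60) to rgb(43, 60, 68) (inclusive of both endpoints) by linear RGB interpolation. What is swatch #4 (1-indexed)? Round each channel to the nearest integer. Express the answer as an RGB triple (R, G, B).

(22, 96, 63)

With 9 swatches and endpoints inclusive, swatch 4 sits at t = (4 − 1)/(9 − 1) = 3/8 ≈ 0.375.
R = 10 + 0.375 × (43 − 10) = 22.375 → 22
G = 117 + 0.375 × (60 − 117) = 95.625 → 96
B = 60 + 0.375 × (68 − 60) = 63 → 63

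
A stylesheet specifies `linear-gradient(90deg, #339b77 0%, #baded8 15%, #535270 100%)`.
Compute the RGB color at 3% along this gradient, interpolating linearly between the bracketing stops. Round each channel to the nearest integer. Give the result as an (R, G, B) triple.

(78, 168, 138)

3% lies between the 0% and 15% stops, so the local fraction is t = (3 − 0)/(15 − 0) = 3/15 ≈ 0.2.
#339b77 → (51, 155, 119); #baded8 → (186, 222, 216).
R = 51 + 0.2 × (186 − 51) = 78 → 78
G = 155 + 0.2 × (222 − 155) = 168.4 → 168
B = 119 + 0.2 × (216 − 119) = 138.4 → 138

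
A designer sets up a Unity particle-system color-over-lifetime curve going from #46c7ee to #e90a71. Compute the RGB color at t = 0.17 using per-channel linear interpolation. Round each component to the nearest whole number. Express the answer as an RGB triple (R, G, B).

#46c7ee → (70, 199, 238); #e90a71 → (233, 10, 113).
R = 70 + 0.17 × (233 − 70) = 70 + 0.17 × 163 = 97.71 → 98
G = 199 + 0.17 × (10 − 199) = 199 + 0.17 × -189 = 166.87 → 167
B = 238 + 0.17 × (113 − 238) = 238 + 0.17 × -125 = 216.75 → 217

(98, 167, 217)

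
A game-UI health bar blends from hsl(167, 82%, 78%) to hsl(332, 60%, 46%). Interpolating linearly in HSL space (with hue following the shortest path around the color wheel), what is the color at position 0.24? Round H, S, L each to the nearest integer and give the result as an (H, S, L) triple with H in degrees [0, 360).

Hue arc: Δh = 332 − 167 = 165° (|Δh| ≤ 180, already the shorter path).
H = 167 + 0.24 × (165) = 206.6 → 207°
S = 82 + 0.24 × (60 − 82) = 76.72 → 77%
L = 78 + 0.24 × (46 − 78) = 70.32 → 70%

(207, 77, 70)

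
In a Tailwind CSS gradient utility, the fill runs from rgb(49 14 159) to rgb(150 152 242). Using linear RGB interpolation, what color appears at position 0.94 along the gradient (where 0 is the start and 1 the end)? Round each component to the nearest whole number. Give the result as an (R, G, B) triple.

(144, 144, 237)

R = 49 + 0.94 × (150 − 49) = 49 + 0.94 × 101 = 143.94 → 144
G = 14 + 0.94 × (152 − 14) = 14 + 0.94 × 138 = 143.72 → 144
B = 159 + 0.94 × (242 − 159) = 159 + 0.94 × 83 = 237.02 → 237
So the blended color is (144, 144, 237), about #9090ed.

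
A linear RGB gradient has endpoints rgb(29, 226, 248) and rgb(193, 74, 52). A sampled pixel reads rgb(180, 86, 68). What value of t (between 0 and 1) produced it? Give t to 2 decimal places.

Invert the lerp on the B channel (largest span, 196): t = (68 − 248) / (52 − 248) = -180/-196 = 0.91837.
Check on R: (180 − 29)/(193 − 29) = 0.9207 ✓

0.92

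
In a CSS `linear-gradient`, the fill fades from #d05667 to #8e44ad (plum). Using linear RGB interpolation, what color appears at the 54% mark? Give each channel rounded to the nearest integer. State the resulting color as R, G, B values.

#d05667 → (208, 86, 103); #8e44ad → (142, 68, 173).
54% corresponds to t = 0.54.
R = 208 + 0.54 × (142 − 208) = 208 + 0.54 × -66 = 172.36 → 172
G = 86 + 0.54 × (68 − 86) = 86 + 0.54 × -18 = 76.28 → 76
B = 103 + 0.54 × (173 − 103) = 103 + 0.54 × 70 = 140.8 → 141

(172, 76, 141)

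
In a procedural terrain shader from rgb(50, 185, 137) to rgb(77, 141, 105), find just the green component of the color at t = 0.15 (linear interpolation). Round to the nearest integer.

178

G = 185 + 0.15 × (141 − 185) = 178.4 → 178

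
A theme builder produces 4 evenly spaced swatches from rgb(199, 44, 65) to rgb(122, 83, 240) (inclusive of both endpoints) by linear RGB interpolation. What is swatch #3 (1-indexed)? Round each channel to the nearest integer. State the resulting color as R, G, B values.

(148, 70, 182)

With 4 swatches and endpoints inclusive, swatch 3 sits at t = (3 − 1)/(4 − 1) = 2/3 ≈ 0.6667.
R = 199 + 0.6667 × (122 − 199) = 147.664 → 148
G = 44 + 0.6667 × (83 − 44) = 70.001 → 70
B = 65 + 0.6667 × (240 − 65) = 181.673 → 182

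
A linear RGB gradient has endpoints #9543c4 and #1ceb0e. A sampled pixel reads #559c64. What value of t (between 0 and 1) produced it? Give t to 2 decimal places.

0.53

Invert the lerp on the B channel (largest span, 182): t = (100 − 196) / (14 − 196) = -96/-182 = 0.52747.
Check on R: (85 − 149)/(28 − 149) = 0.5289 ✓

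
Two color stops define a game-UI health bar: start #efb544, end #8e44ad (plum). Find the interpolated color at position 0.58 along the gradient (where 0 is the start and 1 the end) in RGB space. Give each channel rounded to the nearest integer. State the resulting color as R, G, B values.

(183, 115, 129)

#efb544 → (239, 181, 68); #8e44ad → (142, 68, 173).
R = 239 + 0.58 × (142 − 239) = 239 + 0.58 × -97 = 182.74 → 183
G = 181 + 0.58 × (68 − 181) = 181 + 0.58 × -113 = 115.46 → 115
B = 68 + 0.58 × (173 − 68) = 68 + 0.58 × 105 = 128.9 → 129
So the blended color is (183, 115, 129), about #b77381.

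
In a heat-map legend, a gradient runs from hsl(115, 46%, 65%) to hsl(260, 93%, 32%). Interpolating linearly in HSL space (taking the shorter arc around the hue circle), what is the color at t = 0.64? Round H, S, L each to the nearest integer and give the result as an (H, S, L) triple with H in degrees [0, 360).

Hue arc: Δh = 260 − 115 = 145° (|Δh| ≤ 180, already the shorter path).
H = 115 + 0.64 × (145) = 207.8 → 208°
S = 46 + 0.64 × (93 − 46) = 76.08 → 76%
L = 65 + 0.64 × (32 − 65) = 43.88 → 44%

(208, 76, 44)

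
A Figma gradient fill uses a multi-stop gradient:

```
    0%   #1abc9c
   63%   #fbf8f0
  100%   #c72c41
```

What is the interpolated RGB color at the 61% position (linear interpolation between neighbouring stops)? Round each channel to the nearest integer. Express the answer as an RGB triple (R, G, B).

61% lies between the 0% and 63% stops, so the local fraction is t = (61 − 0)/(63 − 0) = 61/63 ≈ 0.9683.
#1abc9c → (26, 188, 156); #fbf8f0 → (251, 248, 240).
R = 26 + 0.9683 × (251 − 26) = 243.868 → 244
G = 188 + 0.9683 × (248 − 188) = 246.098 → 246
B = 156 + 0.9683 × (240 − 156) = 237.337 → 237

(244, 246, 237)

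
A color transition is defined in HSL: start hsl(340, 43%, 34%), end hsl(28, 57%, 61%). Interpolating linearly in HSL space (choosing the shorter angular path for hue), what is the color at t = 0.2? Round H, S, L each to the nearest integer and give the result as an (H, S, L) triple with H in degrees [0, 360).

(350, 46, 39)

Hue: 28 − 340 = -312°, but |-312| > 180 so the shorter arc goes the other way: Δh = -312 + 360 = 48°.
H = 340 + 0.2 × (48) = 349.6 → 350°
S = 43 + 0.2 × (57 − 43) = 45.8 → 46%
L = 34 + 0.2 × (61 − 34) = 39.4 → 39%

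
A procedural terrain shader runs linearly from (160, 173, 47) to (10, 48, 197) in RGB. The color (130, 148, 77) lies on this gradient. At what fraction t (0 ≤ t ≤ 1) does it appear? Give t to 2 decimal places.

Invert the lerp on the R channel (largest span, 150): t = (130 − 160) / (10 − 160) = -30/-150 = 0.2.
Check on G: (148 − 173)/(48 − 173) = 0.2 ✓

0.20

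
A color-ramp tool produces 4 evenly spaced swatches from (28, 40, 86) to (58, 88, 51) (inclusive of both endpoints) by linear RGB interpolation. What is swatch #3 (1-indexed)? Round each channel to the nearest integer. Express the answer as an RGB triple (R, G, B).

(48, 72, 63)

With 4 swatches and endpoints inclusive, swatch 3 sits at t = (3 − 1)/(4 − 1) = 2/3 ≈ 0.6667.
R = 28 + 0.6667 × (58 − 28) = 48.001 → 48
G = 40 + 0.6667 × (88 − 40) = 72.002 → 72
B = 86 + 0.6667 × (51 − 86) = 62.666 → 63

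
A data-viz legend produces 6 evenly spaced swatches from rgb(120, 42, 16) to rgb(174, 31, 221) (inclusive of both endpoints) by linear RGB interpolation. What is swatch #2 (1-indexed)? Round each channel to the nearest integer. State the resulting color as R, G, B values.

(131, 40, 57)

With 6 swatches and endpoints inclusive, swatch 2 sits at t = (2 − 1)/(6 − 1) = 1/5 ≈ 0.2.
R = 120 + 0.2 × (174 − 120) = 130.8 → 131
G = 42 + 0.2 × (31 − 42) = 39.8 → 40
B = 16 + 0.2 × (221 − 16) = 57 → 57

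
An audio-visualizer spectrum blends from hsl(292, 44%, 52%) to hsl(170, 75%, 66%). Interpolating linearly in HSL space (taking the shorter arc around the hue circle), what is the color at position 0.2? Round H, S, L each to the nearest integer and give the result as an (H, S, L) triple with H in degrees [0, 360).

Hue arc: Δh = 170 − 292 = -122° (|Δh| ≤ 180, already the shorter path).
H = 292 + 0.2 × (-122) = 267.6 → 268°
S = 44 + 0.2 × (75 − 44) = 50.2 → 50%
L = 52 + 0.2 × (66 − 52) = 54.8 → 55%

(268, 50, 55)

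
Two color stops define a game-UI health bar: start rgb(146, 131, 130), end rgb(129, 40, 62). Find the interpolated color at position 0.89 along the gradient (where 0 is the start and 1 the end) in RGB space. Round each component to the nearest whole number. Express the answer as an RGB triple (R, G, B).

R = 146 + 0.89 × (129 − 146) = 146 + 0.89 × -17 = 130.87 → 131
G = 131 + 0.89 × (40 − 131) = 131 + 0.89 × -91 = 50.01 → 50
B = 130 + 0.89 × (62 − 130) = 130 + 0.89 × -68 = 69.48 → 69
So the blended color is (131, 50, 69), about #833245.

(131, 50, 69)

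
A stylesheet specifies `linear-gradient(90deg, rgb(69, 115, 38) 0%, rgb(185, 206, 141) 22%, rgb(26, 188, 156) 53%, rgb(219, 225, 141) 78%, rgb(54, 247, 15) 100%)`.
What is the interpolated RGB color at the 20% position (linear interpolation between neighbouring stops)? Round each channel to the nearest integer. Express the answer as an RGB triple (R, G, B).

(174, 198, 132)

20% lies between the 0% and 22% stops, so the local fraction is t = (20 − 0)/(22 − 0) = 20/22 ≈ 0.9091.
R = 69 + 0.9091 × (185 − 69) = 174.456 → 174
G = 115 + 0.9091 × (206 − 115) = 197.728 → 198
B = 38 + 0.9091 × (141 − 38) = 131.637 → 132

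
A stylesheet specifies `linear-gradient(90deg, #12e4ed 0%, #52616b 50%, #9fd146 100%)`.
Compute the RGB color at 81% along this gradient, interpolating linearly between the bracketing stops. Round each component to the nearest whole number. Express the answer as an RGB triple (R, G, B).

(130, 166, 84)

81% lies between the 50% and 100% stops, so the local fraction is t = (81 − 50)/(100 − 50) = 31/50 ≈ 0.62.
#52616b → (82, 97, 107); #9fd146 → (159, 209, 70).
R = 82 + 0.62 × (159 − 82) = 129.74 → 130
G = 97 + 0.62 × (209 − 97) = 166.44 → 166
B = 107 + 0.62 × (70 − 107) = 84.06 → 84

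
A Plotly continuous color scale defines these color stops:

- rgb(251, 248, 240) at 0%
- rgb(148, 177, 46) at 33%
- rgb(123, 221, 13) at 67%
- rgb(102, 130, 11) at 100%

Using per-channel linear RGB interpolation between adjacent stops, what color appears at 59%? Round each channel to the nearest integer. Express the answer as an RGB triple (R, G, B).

(129, 211, 21)

59% lies between the 33% and 67% stops, so the local fraction is t = (59 − 33)/(67 − 33) = 26/34 ≈ 0.7647.
R = 148 + 0.7647 × (123 − 148) = 128.882 → 129
G = 177 + 0.7647 × (221 − 177) = 210.647 → 211
B = 46 + 0.7647 × (13 − 46) = 20.765 → 21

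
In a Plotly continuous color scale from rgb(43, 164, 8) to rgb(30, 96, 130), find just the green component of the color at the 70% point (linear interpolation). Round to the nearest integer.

G = 164 + 0.7 × (96 − 164) = 116.4 → 116

116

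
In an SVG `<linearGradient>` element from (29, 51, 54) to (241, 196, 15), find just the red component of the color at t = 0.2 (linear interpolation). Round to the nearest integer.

R = 29 + 0.2 × (241 − 29) = 71.4 → 71

71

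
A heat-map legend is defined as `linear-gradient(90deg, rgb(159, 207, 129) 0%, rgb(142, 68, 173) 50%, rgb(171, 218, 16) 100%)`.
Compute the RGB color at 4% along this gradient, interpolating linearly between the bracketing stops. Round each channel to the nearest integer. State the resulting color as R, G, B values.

(158, 196, 133)

4% lies between the 0% and 50% stops, so the local fraction is t = (4 − 0)/(50 − 0) = 4/50 ≈ 0.08.
R = 159 + 0.08 × (142 − 159) = 157.64 → 158
G = 207 + 0.08 × (68 − 207) = 195.88 → 196
B = 129 + 0.08 × (173 − 129) = 132.52 → 133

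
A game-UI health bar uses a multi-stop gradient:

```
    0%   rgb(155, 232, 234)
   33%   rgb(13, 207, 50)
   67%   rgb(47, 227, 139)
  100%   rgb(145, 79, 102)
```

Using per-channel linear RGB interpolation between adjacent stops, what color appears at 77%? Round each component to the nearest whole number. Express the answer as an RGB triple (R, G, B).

(77, 182, 128)

77% lies between the 67% and 100% stops, so the local fraction is t = (77 − 67)/(100 − 67) = 10/33 ≈ 0.303.
R = 47 + 0.303 × (145 − 47) = 76.694 → 77
G = 227 + 0.303 × (79 − 227) = 182.156 → 182
B = 139 + 0.303 × (102 − 139) = 127.789 → 128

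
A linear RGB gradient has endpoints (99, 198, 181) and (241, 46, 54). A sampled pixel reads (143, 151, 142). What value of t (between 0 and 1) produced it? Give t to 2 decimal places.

0.31

Invert the lerp on the G channel (largest span, 152): t = (151 − 198) / (46 − 198) = -47/-152 = 0.30921.
Check on R: (143 − 99)/(241 − 99) = 0.3099 ✓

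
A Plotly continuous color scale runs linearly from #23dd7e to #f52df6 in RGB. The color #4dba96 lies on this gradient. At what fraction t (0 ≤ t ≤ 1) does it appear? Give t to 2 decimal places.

Invert the lerp on the R channel (largest span, 210): t = (77 − 35) / (245 − 35) = 42/210 = 0.2.
Check on G: (186 − 221)/(45 − 221) = 0.1989 ✓

0.20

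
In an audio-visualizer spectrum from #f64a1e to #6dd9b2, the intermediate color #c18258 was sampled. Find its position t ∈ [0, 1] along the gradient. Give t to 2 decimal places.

Invert the lerp on the B channel (largest span, 148): t = (88 − 30) / (178 − 30) = 58/148 = 0.39189.
Check on R: (193 − 246)/(109 − 246) = 0.3869 ✓

0.39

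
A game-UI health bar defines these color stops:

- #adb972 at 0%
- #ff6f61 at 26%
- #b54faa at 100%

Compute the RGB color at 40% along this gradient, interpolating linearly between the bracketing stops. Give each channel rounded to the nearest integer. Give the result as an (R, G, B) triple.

40% lies between the 26% and 100% stops, so the local fraction is t = (40 − 26)/(100 − 26) = 14/74 ≈ 0.1892.
#ff6f61 → (255, 111, 97); #b54faa → (181, 79, 170).
R = 255 + 0.1892 × (181 − 255) = 240.999 → 241
G = 111 + 0.1892 × (79 − 111) = 104.946 → 105
B = 97 + 0.1892 × (170 − 97) = 110.812 → 111

(241, 105, 111)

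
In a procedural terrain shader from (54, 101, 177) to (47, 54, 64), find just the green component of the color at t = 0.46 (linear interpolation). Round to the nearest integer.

G = 101 + 0.46 × (54 − 101) = 79.38 → 79

79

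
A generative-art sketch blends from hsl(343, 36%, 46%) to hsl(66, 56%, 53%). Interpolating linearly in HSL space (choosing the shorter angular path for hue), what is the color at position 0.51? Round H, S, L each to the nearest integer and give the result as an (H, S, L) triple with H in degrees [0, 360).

Hue: 66 − 343 = -277°, but |-277| > 180 so the shorter arc goes the other way: Δh = -277 + 360 = 83°.
H = 343 + 0.51 × (83) = 385.33 → 385 → 385 mod 360 = 25°
S = 36 + 0.51 × (56 − 36) = 46.2 → 46%
L = 46 + 0.51 × (53 − 46) = 49.57 → 50%

(25, 46, 50)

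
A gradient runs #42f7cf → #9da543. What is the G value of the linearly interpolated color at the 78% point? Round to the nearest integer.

183

G₁ = 247 (from #42f7cf), G₂ = 165 (from #9da543).
G = 247 + 0.78 × (165 − 247) = 183.04 → 183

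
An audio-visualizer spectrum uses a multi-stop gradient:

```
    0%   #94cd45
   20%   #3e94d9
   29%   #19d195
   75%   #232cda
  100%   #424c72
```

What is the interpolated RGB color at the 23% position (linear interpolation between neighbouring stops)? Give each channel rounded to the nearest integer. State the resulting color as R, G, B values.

23% lies between the 20% and 29% stops, so the local fraction is t = (23 − 20)/(29 − 20) = 3/9 ≈ 0.3333.
#3e94d9 → (62, 148, 217); #19d195 → (25, 209, 149).
R = 62 + 0.3333 × (25 − 62) = 49.668 → 50
G = 148 + 0.3333 × (209 − 148) = 168.331 → 168
B = 217 + 0.3333 × (149 − 217) = 194.336 → 194

(50, 168, 194)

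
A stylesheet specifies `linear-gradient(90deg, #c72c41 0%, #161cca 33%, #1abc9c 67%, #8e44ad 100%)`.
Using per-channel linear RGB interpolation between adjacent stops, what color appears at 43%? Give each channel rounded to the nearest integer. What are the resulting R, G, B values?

(23, 75, 188)

43% lies between the 33% and 67% stops, so the local fraction is t = (43 − 33)/(67 − 33) = 10/34 ≈ 0.2941.
#161cca → (22, 28, 202); #1abc9c → (26, 188, 156).
R = 22 + 0.2941 × (26 − 22) = 23.176 → 23
G = 28 + 0.2941 × (188 − 28) = 75.056 → 75
B = 202 + 0.2941 × (156 − 202) = 188.471 → 188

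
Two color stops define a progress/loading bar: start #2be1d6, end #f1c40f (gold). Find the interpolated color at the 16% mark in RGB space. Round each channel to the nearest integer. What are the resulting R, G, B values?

(75, 220, 182)

#2be1d6 → (43, 225, 214); #f1c40f → (241, 196, 15).
16% corresponds to t = 0.16.
R = 43 + 0.16 × (241 − 43) = 43 + 0.16 × 198 = 74.68 → 75
G = 225 + 0.16 × (196 − 225) = 225 + 0.16 × -29 = 220.36 → 220
B = 214 + 0.16 × (15 − 214) = 214 + 0.16 × -199 = 182.16 → 182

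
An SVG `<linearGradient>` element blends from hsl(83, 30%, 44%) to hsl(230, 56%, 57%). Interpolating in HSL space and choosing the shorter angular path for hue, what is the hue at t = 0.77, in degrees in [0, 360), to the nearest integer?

Hue arc: Δh = 230 − 83 = 147° (|Δh| ≤ 180, already the shorter path).
H = 83 + 0.77 × (147) = 196.19 → 196°

196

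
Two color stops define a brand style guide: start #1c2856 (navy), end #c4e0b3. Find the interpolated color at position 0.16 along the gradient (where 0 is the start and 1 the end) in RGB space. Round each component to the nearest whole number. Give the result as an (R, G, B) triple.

(55, 69, 101)

#1c2856 → (28, 40, 86); #c4e0b3 → (196, 224, 179).
R = 28 + 0.16 × (196 − 28) = 28 + 0.16 × 168 = 54.88 → 55
G = 40 + 0.16 × (224 − 40) = 40 + 0.16 × 184 = 69.44 → 69
B = 86 + 0.16 × (179 − 86) = 86 + 0.16 × 93 = 100.88 → 101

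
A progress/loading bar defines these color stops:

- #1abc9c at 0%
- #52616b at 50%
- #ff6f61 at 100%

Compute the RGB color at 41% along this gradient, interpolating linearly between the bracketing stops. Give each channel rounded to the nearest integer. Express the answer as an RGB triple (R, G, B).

(72, 113, 116)

41% lies between the 0% and 50% stops, so the local fraction is t = (41 − 0)/(50 − 0) = 41/50 ≈ 0.82.
#1abc9c → (26, 188, 156); #52616b → (82, 97, 107).
R = 26 + 0.82 × (82 − 26) = 71.92 → 72
G = 188 + 0.82 × (97 − 188) = 113.38 → 113
B = 156 + 0.82 × (107 − 156) = 115.82 → 116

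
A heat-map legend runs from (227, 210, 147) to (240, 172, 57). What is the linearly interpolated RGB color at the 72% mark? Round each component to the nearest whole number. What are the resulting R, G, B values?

(236, 183, 82)

72% corresponds to t = 0.72.
R = 227 + 0.72 × (240 − 227) = 227 + 0.72 × 13 = 236.36 → 236
G = 210 + 0.72 × (172 − 210) = 210 + 0.72 × -38 = 182.64 → 183
B = 147 + 0.72 × (57 − 147) = 147 + 0.72 × -90 = 82.2 → 82
So the blended color is (236, 183, 82), about #ecb752.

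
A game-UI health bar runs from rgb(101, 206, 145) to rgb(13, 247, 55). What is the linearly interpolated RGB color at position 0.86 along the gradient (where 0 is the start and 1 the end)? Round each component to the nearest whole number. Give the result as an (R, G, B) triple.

(25, 241, 68)

R = 101 + 0.86 × (13 − 101) = 101 + 0.86 × -88 = 25.32 → 25
G = 206 + 0.86 × (247 − 206) = 206 + 0.86 × 41 = 241.26 → 241
B = 145 + 0.86 × (55 − 145) = 145 + 0.86 × -90 = 67.6 → 68
So the blended color is (25, 241, 68), about #19f144.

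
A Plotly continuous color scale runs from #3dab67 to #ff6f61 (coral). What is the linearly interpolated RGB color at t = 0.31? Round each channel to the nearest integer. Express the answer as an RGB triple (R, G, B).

#3dab67 → (61, 171, 103); #ff6f61 → (255, 111, 97).
R = 61 + 0.31 × (255 − 61) = 61 + 0.31 × 194 = 121.14 → 121
G = 171 + 0.31 × (111 − 171) = 171 + 0.31 × -60 = 152.4 → 152
B = 103 + 0.31 × (97 − 103) = 103 + 0.31 × -6 = 101.14 → 101

(121, 152, 101)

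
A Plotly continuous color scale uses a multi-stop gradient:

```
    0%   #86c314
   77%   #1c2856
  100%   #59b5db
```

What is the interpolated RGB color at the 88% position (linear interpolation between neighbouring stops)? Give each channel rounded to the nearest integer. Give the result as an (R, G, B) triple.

(57, 107, 150)

88% lies between the 77% and 100% stops, so the local fraction is t = (88 − 77)/(100 − 77) = 11/23 ≈ 0.4783.
#1c2856 → (28, 40, 86); #59b5db → (89, 181, 219).
R = 28 + 0.4783 × (89 − 28) = 57.176 → 57
G = 40 + 0.4783 × (181 − 40) = 107.44 → 107
B = 86 + 0.4783 × (219 − 86) = 149.614 → 150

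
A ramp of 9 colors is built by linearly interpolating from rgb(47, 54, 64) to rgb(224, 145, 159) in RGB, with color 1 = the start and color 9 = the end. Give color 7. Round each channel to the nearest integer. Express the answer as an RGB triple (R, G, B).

(180, 122, 135)

With 9 swatches and endpoints inclusive, swatch 7 sits at t = (7 − 1)/(9 − 1) = 6/8 ≈ 0.75.
R = 47 + 0.75 × (224 − 47) = 179.75 → 180
G = 54 + 0.75 × (145 − 54) = 122.25 → 122
B = 64 + 0.75 × (159 − 64) = 135.25 → 135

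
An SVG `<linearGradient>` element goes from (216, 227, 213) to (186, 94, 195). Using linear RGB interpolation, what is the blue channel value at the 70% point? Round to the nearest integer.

B = 213 + 0.7 × (195 − 213) = 200.4 → 200

200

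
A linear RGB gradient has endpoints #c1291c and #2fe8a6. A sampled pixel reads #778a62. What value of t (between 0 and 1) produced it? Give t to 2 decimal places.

Invert the lerp on the G channel (largest span, 191): t = (138 − 41) / (232 − 41) = 97/191 = 0.50785.
Check on R: (119 − 193)/(47 − 193) = 0.5068 ✓

0.51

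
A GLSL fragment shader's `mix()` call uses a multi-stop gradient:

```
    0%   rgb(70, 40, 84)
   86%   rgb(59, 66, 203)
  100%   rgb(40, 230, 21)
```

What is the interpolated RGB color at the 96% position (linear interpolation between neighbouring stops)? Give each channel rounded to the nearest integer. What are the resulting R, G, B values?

96% lies between the 86% and 100% stops, so the local fraction is t = (96 − 86)/(100 − 86) = 10/14 ≈ 0.7143.
R = 59 + 0.7143 × (40 − 59) = 45.428 → 45
G = 66 + 0.7143 × (230 − 66) = 183.145 → 183
B = 203 + 0.7143 × (21 − 203) = 72.997 → 73

(45, 183, 73)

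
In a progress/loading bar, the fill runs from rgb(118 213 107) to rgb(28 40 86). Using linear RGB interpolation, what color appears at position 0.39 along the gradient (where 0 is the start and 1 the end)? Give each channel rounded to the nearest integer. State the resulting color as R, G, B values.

(83, 146, 99)

R = 118 + 0.39 × (28 − 118) = 118 + 0.39 × -90 = 82.9 → 83
G = 213 + 0.39 × (40 − 213) = 213 + 0.39 × -173 = 145.53 → 146
B = 107 + 0.39 × (86 − 107) = 107 + 0.39 × -21 = 98.81 → 99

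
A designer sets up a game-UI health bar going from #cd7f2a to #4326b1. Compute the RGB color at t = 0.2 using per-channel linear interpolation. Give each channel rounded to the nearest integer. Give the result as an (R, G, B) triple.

#cd7f2a → (205, 127, 42); #4326b1 → (67, 38, 177).
R = 205 + 0.2 × (67 − 205) = 205 + 0.2 × -138 = 177.4 → 177
G = 127 + 0.2 × (38 − 127) = 127 + 0.2 × -89 = 109.2 → 109
B = 42 + 0.2 × (177 − 42) = 42 + 0.2 × 135 = 69 → 69

(177, 109, 69)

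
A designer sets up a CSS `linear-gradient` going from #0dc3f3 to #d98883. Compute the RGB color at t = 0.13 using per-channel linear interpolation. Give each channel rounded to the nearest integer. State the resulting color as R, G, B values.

(40, 187, 228)

#0dc3f3 → (13, 195, 243); #d98883 → (217, 136, 131).
R = 13 + 0.13 × (217 − 13) = 13 + 0.13 × 204 = 39.52 → 40
G = 195 + 0.13 × (136 − 195) = 195 + 0.13 × -59 = 187.33 → 187
B = 243 + 0.13 × (131 − 243) = 243 + 0.13 × -112 = 228.44 → 228
So the blended color is (40, 187, 228), about #28bbe4.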